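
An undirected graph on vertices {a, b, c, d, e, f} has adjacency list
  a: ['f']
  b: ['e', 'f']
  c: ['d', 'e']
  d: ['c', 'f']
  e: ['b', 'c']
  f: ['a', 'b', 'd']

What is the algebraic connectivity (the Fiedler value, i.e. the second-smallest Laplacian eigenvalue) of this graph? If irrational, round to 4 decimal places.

0.6972

Reading degrees in the order [a, b, c, d, e, f] gives [1, 2, 2, 2, 2, 3]; set D = diag(1, 2, 2, 2, 2, 3) and form L = D - A. Computing the eigenvalues of L and sorting gives [0, 0.6972, 1.3820, 2, 3.6180, 4.3028]. The Fiedler value lambda_2 = 0.6972 is strictly positive, so the graph is connected.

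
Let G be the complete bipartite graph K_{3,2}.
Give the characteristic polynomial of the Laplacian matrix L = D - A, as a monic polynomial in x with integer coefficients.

x^5 - 12x^4 + 51x^3 - 92x^2 + 60x

The graph has 5 vertices and degree multiset [3, 3, 2, 2, 2]; D is the diagonal matrix of degrees and L = D - A. The eigenvalues of L are [0, 2, 2, 3, 5]; the characteristic polynomial is the product of (x - lambda_i), which multiplies out to x^5 - 12x^4 + 51x^3 - 92x^2 + 60x. The coefficient of x^4 equals -trace(L) = -12, matching the sum of degrees. By the matrix-tree theorem the graph has (1/5) * product of the nonzero eigenvalues = 12 spanning trees.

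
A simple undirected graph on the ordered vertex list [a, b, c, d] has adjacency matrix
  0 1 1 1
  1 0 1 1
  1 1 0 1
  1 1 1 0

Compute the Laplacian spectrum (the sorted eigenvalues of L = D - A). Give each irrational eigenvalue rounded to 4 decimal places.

[0, 4, 4, 4]

Reading degrees in the order [a, b, c, d] gives [3, 3, 3, 3]; set D = diag(3, 3, 3, 3) and form L = D - A. Since every row of L sums to 0, the all-ones vector is in the kernel and 0 is an eigenvalue. The single zero eigenvalue shows the graph is connected. The eigenvalues sum to 12, which equals trace(L) = 2|E|.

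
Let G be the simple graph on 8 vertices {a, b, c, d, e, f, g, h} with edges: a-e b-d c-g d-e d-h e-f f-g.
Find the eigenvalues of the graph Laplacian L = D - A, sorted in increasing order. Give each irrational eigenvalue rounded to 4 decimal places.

With the vertex order [a, b, c, d, e, f, g, h], the degrees are [1, 1, 1, 3, 3, 2, 2, 1], giving D = diag(1, 1, 1, 3, 3, 2, 2, 1) and L = D - A. Diagonalising L (or applying a numerical eigensolver to the 8x8 matrix) gives the spectrum above. The single zero eigenvalue shows the graph is connected. There is one zero in the spectrum, matching the 1 component. By the matrix-tree theorem the graph has (1/8) * product of the nonzero eigenvalues = 1 spanning tree.

[0, 0.2243, 0.5858, 1, 1.4108, 2.7237, 3.4142, 4.6412]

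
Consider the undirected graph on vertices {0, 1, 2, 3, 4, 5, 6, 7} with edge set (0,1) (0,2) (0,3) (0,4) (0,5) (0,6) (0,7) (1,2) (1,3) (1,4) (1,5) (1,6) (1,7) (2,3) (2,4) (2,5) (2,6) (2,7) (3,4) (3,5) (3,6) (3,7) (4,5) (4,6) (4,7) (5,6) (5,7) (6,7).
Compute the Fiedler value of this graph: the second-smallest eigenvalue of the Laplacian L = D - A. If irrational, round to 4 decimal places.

Reading degrees in the order [0, 1, 2, 3, 4, 5, 6, 7] gives [7, 7, 7, 7, 7, 7, 7, 7]; set D = diag(7, 7, 7, 7, 7, 7, 7, 7) and form L = D - A. The smallest Laplacian eigenvalue is always 0. The next one, lambda_2 = 8, measures how hard the graph is to disconnect: larger values mean better connectivity.

8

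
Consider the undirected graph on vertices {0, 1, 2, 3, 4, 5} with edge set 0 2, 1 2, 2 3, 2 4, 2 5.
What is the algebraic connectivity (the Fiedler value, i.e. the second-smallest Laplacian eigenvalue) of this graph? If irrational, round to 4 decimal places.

1

With the vertex order [0, 1, 2, 3, 4, 5], the degrees are [1, 1, 5, 1, 1, 1], giving D = diag(1, 1, 5, 1, 1, 1) and L = D - A. The smallest Laplacian eigenvalue is always 0. The next one, lambda_2 = 1, measures how hard the graph is to disconnect: larger values mean better connectivity. The eigenvalues sum to 10, which equals trace(L) = 2|E|.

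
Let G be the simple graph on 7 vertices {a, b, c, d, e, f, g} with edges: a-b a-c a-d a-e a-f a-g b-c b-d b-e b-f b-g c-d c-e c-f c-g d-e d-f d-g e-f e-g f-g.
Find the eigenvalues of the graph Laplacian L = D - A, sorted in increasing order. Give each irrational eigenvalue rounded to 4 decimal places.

[0, 7, 7, 7, 7, 7, 7]

Reading degrees in the order [a, b, c, d, e, f, g] gives [6, 6, 6, 6, 6, 6, 6]; set D = diag(6, 6, 6, 6, 6, 6, 6) and form L = D - A. Since every row of L sums to 0, the all-ones vector is in the kernel and 0 is an eigenvalue. The single zero eigenvalue shows the graph is connected. The largest eigenvalue, 7, is at most the vertex count 7.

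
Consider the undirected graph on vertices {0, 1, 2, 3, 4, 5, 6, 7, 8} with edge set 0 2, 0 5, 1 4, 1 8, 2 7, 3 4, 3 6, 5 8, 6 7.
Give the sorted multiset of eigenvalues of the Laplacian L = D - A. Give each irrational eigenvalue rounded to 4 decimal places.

With the vertex order [0, 1, 2, 3, 4, 5, 6, 7, 8], the degrees are [2, 2, 2, 2, 2, 2, 2, 2, 2], giving D = diag(2, 2, 2, 2, 2, 2, 2, 2, 2) and L = D - A. L is symmetric positive semidefinite, so every eigenvalue is real and nonnegative. The single zero eigenvalue shows the graph is connected.

[0, 0.4679, 0.4679, 1.6527, 1.6527, 3, 3, 3.8794, 3.8794]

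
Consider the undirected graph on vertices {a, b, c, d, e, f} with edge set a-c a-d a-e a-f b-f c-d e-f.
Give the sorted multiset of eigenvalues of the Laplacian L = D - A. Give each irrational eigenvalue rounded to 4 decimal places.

[0, 0.6314, 1.4738, 3, 3.7877, 5.1071]

With the vertex order [a, b, c, d, e, f], the degrees are [4, 1, 2, 2, 2, 3], giving D = diag(4, 1, 2, 2, 2, 3) and L = D - A. The multiplicity of 0 as a Laplacian eigenvalue equals the number of connected components. The eigenvalues sum to 14, which equals trace(L) = 2|E|. There is one zero in the spectrum, matching the 1 component.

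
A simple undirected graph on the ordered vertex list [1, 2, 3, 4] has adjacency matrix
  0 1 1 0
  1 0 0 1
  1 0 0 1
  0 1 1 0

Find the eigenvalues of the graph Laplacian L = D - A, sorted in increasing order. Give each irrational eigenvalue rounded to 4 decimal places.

Reading degrees in the order [1, 2, 3, 4] gives [2, 2, 2, 2]; set D = diag(2, 2, 2, 2) and form L = D - A. L is symmetric positive semidefinite, so every eigenvalue is real and nonnegative. The single zero eigenvalue shows the graph is connected.

[0, 2, 2, 4]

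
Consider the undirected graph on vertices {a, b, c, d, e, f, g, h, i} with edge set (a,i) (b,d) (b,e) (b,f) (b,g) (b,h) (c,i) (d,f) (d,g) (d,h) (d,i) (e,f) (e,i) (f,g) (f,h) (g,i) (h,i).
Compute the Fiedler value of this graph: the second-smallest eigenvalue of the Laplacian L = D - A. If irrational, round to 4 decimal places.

0.8645

Each diagonal entry of L is the vertex degree and each off-diagonal entry is -1 where an edge is present, 0 otherwise; in the order [a, b, c, d, e, f, g, h, i] the diagonal is [1, 5, 1, 5, 3, 5, 4, 4, 6]. Computing the eigenvalues of L and sorting gives [0, 0.8645, 1, 3, 4, 5.3468, 6, 6, 7.7887]. The Fiedler value lambda_2 = 0.8645 is strictly positive, so the graph is connected. By the matrix-tree theorem the graph has (1/9) * product of the nonzero eigenvalues = 1728 spanning trees.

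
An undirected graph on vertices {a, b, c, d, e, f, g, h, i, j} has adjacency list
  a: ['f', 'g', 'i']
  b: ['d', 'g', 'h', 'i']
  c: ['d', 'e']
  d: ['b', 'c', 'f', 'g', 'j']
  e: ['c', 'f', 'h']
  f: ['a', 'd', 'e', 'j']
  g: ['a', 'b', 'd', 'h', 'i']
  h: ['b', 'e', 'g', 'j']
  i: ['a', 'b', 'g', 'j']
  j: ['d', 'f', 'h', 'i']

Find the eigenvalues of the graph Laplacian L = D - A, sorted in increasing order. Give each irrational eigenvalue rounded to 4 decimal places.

[0, 1.3402, 2.5921, 2.7296, 3.2933, 4.2304, 4.6199, 5.7085, 6.2822, 7.2039]

Each diagonal entry of L is the vertex degree and each off-diagonal entry is -1 where an edge is present, 0 otherwise; in the order [a, b, c, d, e, f, g, h, i, j] the diagonal is [3, 4, 2, 5, 3, 4, 5, 4, 4, 4]. The multiplicity of 0 as a Laplacian eigenvalue equals the number of connected components. The single zero eigenvalue shows the graph is connected. The largest eigenvalue, 7.2039, is at most the vertex count 10.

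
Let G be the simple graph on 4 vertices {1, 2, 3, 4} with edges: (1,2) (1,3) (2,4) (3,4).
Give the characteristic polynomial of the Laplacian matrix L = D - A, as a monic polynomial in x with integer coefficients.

x^4 - 8x^3 + 20x^2 - 16x

Reading degrees in the order [1, 2, 3, 4] gives [2, 2, 2, 2]; set D = diag(2, 2, 2, 2) and form L = D - A. The eigenvalues of L are [0, 2, 2, 4]; the characteristic polynomial is the product of (x - lambda_i), which multiplies out to x^4 - 8x^3 + 20x^2 - 16x. The constant term is 0 because L is singular (the all-ones vector lies in its kernel). The largest eigenvalue, 4, is at most the vertex count 4. There is one zero in the spectrum, matching the 1 component.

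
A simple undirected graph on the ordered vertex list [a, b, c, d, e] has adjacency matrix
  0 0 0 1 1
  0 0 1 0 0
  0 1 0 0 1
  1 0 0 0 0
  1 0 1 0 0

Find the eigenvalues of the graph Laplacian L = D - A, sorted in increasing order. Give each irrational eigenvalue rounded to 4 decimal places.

With the vertex order [a, b, c, d, e], the degrees are [2, 1, 2, 1, 2], giving D = diag(2, 1, 2, 1, 2) and L = D - A. L is symmetric positive semidefinite, so every eigenvalue is real and nonnegative.

[0, 0.3820, 1.3820, 2.6180, 3.6180]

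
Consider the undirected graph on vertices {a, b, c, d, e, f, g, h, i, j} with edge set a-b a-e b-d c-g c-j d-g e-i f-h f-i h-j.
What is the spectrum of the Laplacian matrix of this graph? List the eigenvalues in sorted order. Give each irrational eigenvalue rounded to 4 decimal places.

[0, 0.3820, 0.3820, 1.3820, 1.3820, 2.6180, 2.6180, 3.6180, 3.6180, 4]

Reading degrees in the order [a, b, c, d, e, f, g, h, i, j] gives [2, 2, 2, 2, 2, 2, 2, 2, 2, 2]; set D = diag(2, 2, 2, 2, 2, 2, 2, 2, 2, 2) and form L = D - A. The multiplicity of 0 as a Laplacian eigenvalue equals the number of connected components. The single zero eigenvalue shows the graph is connected.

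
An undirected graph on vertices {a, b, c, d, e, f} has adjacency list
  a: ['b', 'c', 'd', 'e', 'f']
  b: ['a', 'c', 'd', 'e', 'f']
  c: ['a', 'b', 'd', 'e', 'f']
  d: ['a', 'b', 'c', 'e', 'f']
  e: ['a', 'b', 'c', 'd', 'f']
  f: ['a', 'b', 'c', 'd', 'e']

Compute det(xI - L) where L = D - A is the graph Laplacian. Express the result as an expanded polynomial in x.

Reading degrees in the order [a, b, c, d, e, f] gives [5, 5, 5, 5, 5, 5]; set D = diag(5, 5, 5, 5, 5, 5) and form L = D - A. L has integer entries, so p(x) = det(xI - L) has integer coefficients. Expanding the determinant yields x^6 - 30x^5 + 360x^4 - 2160x^3 + 6480x^2 - 7776x. Since p(0) = det(-L) = 0, x divides p(x). The largest eigenvalue, 6, is at most the vertex count 6.

x^6 - 30x^5 + 360x^4 - 2160x^3 + 6480x^2 - 7776x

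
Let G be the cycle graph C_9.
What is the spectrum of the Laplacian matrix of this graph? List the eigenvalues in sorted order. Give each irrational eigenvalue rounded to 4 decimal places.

The graph has 9 vertices and degree multiset [2, 2, 2, 2, 2, 2, 2, 2, 2]; D is the diagonal matrix of degrees and L = D - A. Diagonalising L (or applying a numerical eigensolver to the 9x9 matrix) gives the spectrum above. The single zero eigenvalue shows the graph is connected. There is one zero in the spectrum, matching the 1 component.

[0, 0.4679, 0.4679, 1.6527, 1.6527, 3, 3, 3.8794, 3.8794]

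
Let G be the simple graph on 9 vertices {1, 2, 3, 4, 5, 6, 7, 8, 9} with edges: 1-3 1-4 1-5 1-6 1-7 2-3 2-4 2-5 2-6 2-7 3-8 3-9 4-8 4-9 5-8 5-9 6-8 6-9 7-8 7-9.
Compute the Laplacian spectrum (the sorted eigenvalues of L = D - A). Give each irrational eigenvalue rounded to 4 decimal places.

[0, 4, 4, 4, 4, 5, 5, 5, 9]

With the vertex order [1, 2, 3, 4, 5, 6, 7, 8, 9], the degrees are [5, 5, 4, 4, 4, 4, 4, 5, 5], giving D = diag(5, 5, 4, 4, 4, 4, 4, 5, 5) and L = D - A. The multiplicity of 0 as a Laplacian eigenvalue equals the number of connected components.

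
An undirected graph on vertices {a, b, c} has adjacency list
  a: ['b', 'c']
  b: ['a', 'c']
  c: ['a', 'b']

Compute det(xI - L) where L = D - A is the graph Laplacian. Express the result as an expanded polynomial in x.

Reading degrees in the order [a, b, c] gives [2, 2, 2]; set D = diag(2, 2, 2) and form L = D - A. L has integer entries, so p(x) = det(xI - L) has integer coefficients. Expanding the determinant yields x^3 - 6x^2 + 9x. The coefficient of x^2 equals -trace(L) = -6, matching the sum of degrees. By the matrix-tree theorem the graph has (1/3) * product of the nonzero eigenvalues = 3 spanning trees. The eigenvalues sum to 6, which equals trace(L) = 2|E|.

x^3 - 6x^2 + 9x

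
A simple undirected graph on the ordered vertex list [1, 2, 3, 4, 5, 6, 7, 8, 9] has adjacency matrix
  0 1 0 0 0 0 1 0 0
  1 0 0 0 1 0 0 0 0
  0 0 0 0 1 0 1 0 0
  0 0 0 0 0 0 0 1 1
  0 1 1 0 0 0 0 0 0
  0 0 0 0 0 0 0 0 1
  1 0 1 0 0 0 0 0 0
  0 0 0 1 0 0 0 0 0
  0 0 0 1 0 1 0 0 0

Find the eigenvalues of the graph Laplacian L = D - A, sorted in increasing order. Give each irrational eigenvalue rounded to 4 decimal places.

[0, 0, 0.5858, 1.3820, 1.3820, 2, 3.4142, 3.6180, 3.6180]

With the vertex order [1, 2, 3, 4, 5, 6, 7, 8, 9], the degrees are [2, 2, 2, 2, 2, 1, 2, 1, 2], giving D = diag(2, 2, 2, 2, 2, 1, 2, 1, 2) and L = D - A. Since every row of L sums to 0, the all-ones vector is in the kernel and 0 is an eigenvalue. The 2 zero eigenvalues correspond to the 2 connected components.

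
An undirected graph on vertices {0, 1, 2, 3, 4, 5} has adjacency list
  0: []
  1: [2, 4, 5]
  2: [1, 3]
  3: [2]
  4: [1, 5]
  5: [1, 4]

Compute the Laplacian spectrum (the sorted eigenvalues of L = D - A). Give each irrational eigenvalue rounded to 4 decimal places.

Reading degrees in the order [0, 1, 2, 3, 4, 5] gives [0, 3, 2, 1, 2, 2]; set D = diag(0, 3, 2, 1, 2, 2) and form L = D - A. The multiplicity of 0 as a Laplacian eigenvalue equals the number of connected components. The 2 zero eigenvalues correspond to the 2 connected components. There are 2 zeros in the spectrum, matching the 2 components. The largest eigenvalue, 4.1701, is at most the vertex count 6.

[0, 0, 0.5188, 2.3111, 3, 4.1701]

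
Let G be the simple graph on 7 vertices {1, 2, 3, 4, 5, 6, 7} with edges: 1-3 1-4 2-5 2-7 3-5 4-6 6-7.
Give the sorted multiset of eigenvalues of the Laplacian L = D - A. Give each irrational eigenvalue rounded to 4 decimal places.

[0, 0.7530, 0.7530, 2.4450, 2.4450, 3.8019, 3.8019]

Reading degrees in the order [1, 2, 3, 4, 5, 6, 7] gives [2, 2, 2, 2, 2, 2, 2]; set D = diag(2, 2, 2, 2, 2, 2, 2) and form L = D - A. L is symmetric positive semidefinite, so every eigenvalue is real and nonnegative. The single zero eigenvalue shows the graph is connected. By the matrix-tree theorem the graph has (1/7) * product of the nonzero eigenvalues = 7 spanning trees.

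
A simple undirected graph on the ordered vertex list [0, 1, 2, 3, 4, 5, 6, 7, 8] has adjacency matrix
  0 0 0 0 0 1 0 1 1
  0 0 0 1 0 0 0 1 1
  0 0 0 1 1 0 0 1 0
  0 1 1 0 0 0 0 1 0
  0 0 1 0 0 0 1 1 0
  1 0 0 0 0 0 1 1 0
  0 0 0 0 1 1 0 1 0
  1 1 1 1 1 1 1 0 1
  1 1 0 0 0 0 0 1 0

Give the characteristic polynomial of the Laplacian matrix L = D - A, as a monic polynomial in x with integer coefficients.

x^9 - 32x^8 + 428x^7 - 3136x^6 + 13786x^5 - 37232x^4 + 60276x^3 - 53424x^2 + 19845x

With the vertex order [0, 1, 2, 3, 4, 5, 6, 7, 8], the degrees are [3, 3, 3, 3, 3, 3, 3, 8, 3], giving D = diag(3, 3, 3, 3, 3, 3, 3, 8, 3) and L = D - A. L has integer entries, so p(x) = det(xI - L) has integer coefficients. Expanding the determinant yields x^9 - 32x^8 + 428x^7 - 3136x^6 + 13786x^5 - 37232x^4 + 60276x^3 - 53424x^2 + 19845x. Since p(0) = det(-L) = 0, x divides p(x). By the matrix-tree theorem the graph has (1/9) * product of the nonzero eigenvalues = 2205 spanning trees.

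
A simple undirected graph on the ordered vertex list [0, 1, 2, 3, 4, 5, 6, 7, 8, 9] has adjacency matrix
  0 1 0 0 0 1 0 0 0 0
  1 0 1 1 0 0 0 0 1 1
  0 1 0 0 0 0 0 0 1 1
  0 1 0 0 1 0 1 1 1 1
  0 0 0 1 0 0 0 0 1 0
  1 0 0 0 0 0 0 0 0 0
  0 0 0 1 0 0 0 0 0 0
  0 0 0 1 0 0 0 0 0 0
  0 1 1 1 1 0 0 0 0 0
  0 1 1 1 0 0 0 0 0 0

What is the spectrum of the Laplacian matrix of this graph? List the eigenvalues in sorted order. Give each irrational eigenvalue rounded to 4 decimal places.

With the vertex order [0, 1, 2, 3, 4, 5, 6, 7, 8, 9], the degrees are [2, 5, 3, 6, 2, 1, 1, 1, 4, 3], giving D = diag(2, 5, 3, 6, 2, 1, 1, 1, 4, 3) and L = D - A. Diagonalising L (or applying a numerical eigensolver to the 10x10 matrix) gives the spectrum above. There is one zero in the spectrum, matching the 1 component. The largest eigenvalue, 7.2464, is at most the vertex count 10.

[0, 0.3837, 0.9595, 1, 1.7462, 2.5038, 3.5352, 4.5516, 6.0737, 7.2464]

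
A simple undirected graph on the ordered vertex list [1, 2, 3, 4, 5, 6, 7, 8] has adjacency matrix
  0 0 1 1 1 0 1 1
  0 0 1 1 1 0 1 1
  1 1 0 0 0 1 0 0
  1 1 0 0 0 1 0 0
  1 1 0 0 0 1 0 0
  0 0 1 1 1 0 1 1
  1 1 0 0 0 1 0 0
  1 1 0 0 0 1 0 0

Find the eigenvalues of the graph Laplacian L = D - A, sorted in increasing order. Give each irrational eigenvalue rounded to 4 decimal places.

[0, 3, 3, 3, 3, 5, 5, 8]

With the vertex order [1, 2, 3, 4, 5, 6, 7, 8], the degrees are [5, 5, 3, 3, 3, 5, 3, 3], giving D = diag(5, 5, 3, 3, 3, 5, 3, 3) and L = D - A. The multiplicity of 0 as a Laplacian eigenvalue equals the number of connected components. The single zero eigenvalue shows the graph is connected. By the matrix-tree theorem the graph has (1/8) * product of the nonzero eigenvalues = 2025 spanning trees.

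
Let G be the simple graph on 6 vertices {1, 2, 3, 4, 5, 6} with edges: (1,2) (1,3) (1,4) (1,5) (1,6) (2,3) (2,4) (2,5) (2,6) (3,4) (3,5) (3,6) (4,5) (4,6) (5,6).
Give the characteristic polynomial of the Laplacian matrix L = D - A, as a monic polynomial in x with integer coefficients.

Reading degrees in the order [1, 2, 3, 4, 5, 6] gives [5, 5, 5, 5, 5, 5]; set D = diag(5, 5, 5, 5, 5, 5) and form L = D - A. The eigenvalues of L are [0, 6, 6, 6, 6, 6]; the characteristic polynomial is the product of (x - lambda_i), which multiplies out to x^6 - 30x^5 + 360x^4 - 2160x^3 + 6480x^2 - 7776x. The coefficient of x^5 equals -trace(L) = -30, matching the sum of degrees. The largest eigenvalue, 6, is at most the vertex count 6.

x^6 - 30x^5 + 360x^4 - 2160x^3 + 6480x^2 - 7776x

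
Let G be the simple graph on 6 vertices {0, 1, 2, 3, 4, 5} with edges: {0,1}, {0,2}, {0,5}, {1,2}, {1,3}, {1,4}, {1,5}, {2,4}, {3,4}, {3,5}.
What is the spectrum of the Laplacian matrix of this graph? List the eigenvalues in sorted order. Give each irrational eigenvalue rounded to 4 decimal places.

[0, 2.3820, 2.3820, 4.6180, 4.6180, 6]

Each diagonal entry of L is the vertex degree and each off-diagonal entry is -1 where an edge is present, 0 otherwise; in the order [0, 1, 2, 3, 4, 5] the diagonal is [3, 5, 3, 3, 3, 3]. Diagonalising L (or applying a numerical eigensolver to the 6x6 matrix) gives the spectrum above. The single zero eigenvalue shows the graph is connected. The eigenvalues sum to 20, which equals trace(L) = 2|E|. The largest eigenvalue, 6, is at most the vertex count 6.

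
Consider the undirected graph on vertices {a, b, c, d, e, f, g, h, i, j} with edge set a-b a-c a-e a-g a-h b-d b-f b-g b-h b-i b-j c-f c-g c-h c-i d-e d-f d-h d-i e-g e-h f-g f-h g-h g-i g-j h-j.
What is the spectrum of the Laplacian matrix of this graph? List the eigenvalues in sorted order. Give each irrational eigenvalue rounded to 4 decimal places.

Each diagonal entry of L is the vertex degree and each off-diagonal entry is -1 where an edge is present, 0 otherwise; in the order [a, b, c, d, e, f, g, h, i, j] the diagonal is [5, 7, 5, 5, 4, 5, 8, 8, 4, 3]. Since every row of L sums to 0, the all-ones vector is in the kernel and 0 is an eigenvalue. The largest eigenvalue, 9.3031, is at most the vertex count 10. There is one zero in the spectrum, matching the 1 component.

[0, 2.8375, 3.4318, 4.1734, 4.4740, 5.8448, 6.6252, 8.2586, 9.0515, 9.3031]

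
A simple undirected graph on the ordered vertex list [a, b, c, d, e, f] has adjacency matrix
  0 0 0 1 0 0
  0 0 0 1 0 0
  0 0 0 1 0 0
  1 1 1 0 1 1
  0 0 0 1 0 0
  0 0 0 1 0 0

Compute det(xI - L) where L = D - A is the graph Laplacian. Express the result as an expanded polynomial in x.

x^6 - 10x^5 + 30x^4 - 40x^3 + 25x^2 - 6x

With the vertex order [a, b, c, d, e, f], the degrees are [1, 1, 1, 5, 1, 1], giving D = diag(1, 1, 1, 5, 1, 1) and L = D - A. The eigenvalues of L are [0, 1, 1, 1, 1, 6]; the characteristic polynomial is the product of (x - lambda_i), which multiplies out to x^6 - 10x^5 + 30x^4 - 40x^3 + 25x^2 - 6x. The constant term is 0 because L is singular (the all-ones vector lies in its kernel). The largest eigenvalue, 6, is at most the vertex count 6.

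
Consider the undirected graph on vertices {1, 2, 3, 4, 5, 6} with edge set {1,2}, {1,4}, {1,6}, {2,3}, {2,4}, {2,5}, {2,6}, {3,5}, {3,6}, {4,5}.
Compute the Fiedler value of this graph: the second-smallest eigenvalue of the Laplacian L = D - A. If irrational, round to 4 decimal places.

2.3820

Each diagonal entry of L is the vertex degree and each off-diagonal entry is -1 where an edge is present, 0 otherwise; in the order [1, 2, 3, 4, 5, 6] the diagonal is [3, 5, 3, 3, 3, 3]. The smallest Laplacian eigenvalue is always 0. The next one, lambda_2 = 2.3820, measures how hard the graph is to disconnect: larger values mean better connectivity. The largest eigenvalue, 6, is at most the vertex count 6.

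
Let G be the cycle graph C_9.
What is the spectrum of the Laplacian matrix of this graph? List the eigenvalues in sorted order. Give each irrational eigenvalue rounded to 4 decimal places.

[0, 0.4679, 0.4679, 1.6527, 1.6527, 3, 3, 3.8794, 3.8794]

The graph has 9 vertices and degree multiset [2, 2, 2, 2, 2, 2, 2, 2, 2]; D is the diagonal matrix of degrees and L = D - A. L is symmetric positive semidefinite, so every eigenvalue is real and nonnegative. The single zero eigenvalue shows the graph is connected. By the matrix-tree theorem the graph has (1/9) * product of the nonzero eigenvalues = 9 spanning trees.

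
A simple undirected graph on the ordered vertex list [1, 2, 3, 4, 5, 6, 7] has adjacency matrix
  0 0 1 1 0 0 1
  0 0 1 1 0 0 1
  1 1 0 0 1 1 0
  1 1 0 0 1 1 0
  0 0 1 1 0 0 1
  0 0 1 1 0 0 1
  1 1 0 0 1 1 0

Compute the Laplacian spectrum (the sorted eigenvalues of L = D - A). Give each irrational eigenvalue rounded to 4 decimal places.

Each diagonal entry of L is the vertex degree and each off-diagonal entry is -1 where an edge is present, 0 otherwise; in the order [1, 2, 3, 4, 5, 6, 7] the diagonal is [3, 3, 4, 4, 3, 3, 4]. The multiplicity of 0 as a Laplacian eigenvalue equals the number of connected components. The single zero eigenvalue shows the graph is connected. The largest eigenvalue, 7, is at most the vertex count 7. By the matrix-tree theorem the graph has (1/7) * product of the nonzero eigenvalues = 432 spanning trees.

[0, 3, 3, 3, 4, 4, 7]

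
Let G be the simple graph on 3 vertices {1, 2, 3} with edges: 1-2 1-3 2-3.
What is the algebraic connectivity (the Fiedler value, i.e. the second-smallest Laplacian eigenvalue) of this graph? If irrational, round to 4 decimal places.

Each diagonal entry of L is the vertex degree and each off-diagonal entry is -1 where an edge is present, 0 otherwise; in the order [1, 2, 3] the diagonal is [2, 2, 2]. Computing the eigenvalues of L and sorting gives [0, 3, 3]. The Fiedler value lambda_2 = 3 is strictly positive, so the graph is connected.

3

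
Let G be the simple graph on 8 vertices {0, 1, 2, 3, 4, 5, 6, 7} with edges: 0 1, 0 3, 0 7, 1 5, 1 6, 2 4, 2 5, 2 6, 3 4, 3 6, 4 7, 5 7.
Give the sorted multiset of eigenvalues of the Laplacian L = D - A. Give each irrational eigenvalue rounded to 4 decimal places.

Reading degrees in the order [0, 1, 2, 3, 4, 5, 6, 7] gives [3, 3, 3, 3, 3, 3, 3, 3]; set D = diag(3, 3, 3, 3, 3, 3, 3, 3) and form L = D - A. The multiplicity of 0 as a Laplacian eigenvalue equals the number of connected components. The single zero eigenvalue shows the graph is connected. The eigenvalues sum to 24, which equals trace(L) = 2|E|.

[0, 2, 2, 2, 4, 4, 4, 6]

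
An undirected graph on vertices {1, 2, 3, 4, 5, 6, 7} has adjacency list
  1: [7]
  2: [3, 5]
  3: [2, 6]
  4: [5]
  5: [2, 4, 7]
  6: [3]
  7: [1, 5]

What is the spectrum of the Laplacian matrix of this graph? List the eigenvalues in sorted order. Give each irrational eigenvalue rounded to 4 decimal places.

[0, 0.2603, 0.6262, 1.4055, 2.2742, 3.0996, 4.3342]

Each diagonal entry of L is the vertex degree and each off-diagonal entry is -1 where an edge is present, 0 otherwise; in the order [1, 2, 3, 4, 5, 6, 7] the diagonal is [1, 2, 2, 1, 3, 1, 2]. The multiplicity of 0 as a Laplacian eigenvalue equals the number of connected components. The single zero eigenvalue shows the graph is connected.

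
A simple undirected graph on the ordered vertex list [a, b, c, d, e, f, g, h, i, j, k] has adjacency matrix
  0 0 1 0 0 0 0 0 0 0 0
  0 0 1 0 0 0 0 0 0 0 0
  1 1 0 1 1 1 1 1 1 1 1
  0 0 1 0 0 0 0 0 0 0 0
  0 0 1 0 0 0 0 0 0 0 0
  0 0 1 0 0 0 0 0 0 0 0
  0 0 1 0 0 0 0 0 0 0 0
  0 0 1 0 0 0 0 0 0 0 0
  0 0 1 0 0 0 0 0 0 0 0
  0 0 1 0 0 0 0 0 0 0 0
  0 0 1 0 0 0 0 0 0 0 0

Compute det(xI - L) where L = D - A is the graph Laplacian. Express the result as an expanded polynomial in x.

Each diagonal entry of L is the vertex degree and each off-diagonal entry is -1 where an edge is present, 0 otherwise; in the order [a, b, c, d, e, f, g, h, i, j, k] the diagonal is [1, 1, 10, 1, 1, 1, 1, 1, 1, 1, 1]. L has integer entries, so p(x) = det(xI - L) has integer coefficients. Expanding the determinant yields x^11 - 20x^10 + 135x^9 - 480x^8 + 1050x^7 - 1512x^6 + 1470x^5 - 960x^4 + 405x^3 - 100x^2 + 11x. The constant term is 0 because L is singular (the all-ones vector lies in its kernel). By the matrix-tree theorem the graph has (1/11) * product of the nonzero eigenvalues = 1 spanning tree.

x^11 - 20x^10 + 135x^9 - 480x^8 + 1050x^7 - 1512x^6 + 1470x^5 - 960x^4 + 405x^3 - 100x^2 + 11x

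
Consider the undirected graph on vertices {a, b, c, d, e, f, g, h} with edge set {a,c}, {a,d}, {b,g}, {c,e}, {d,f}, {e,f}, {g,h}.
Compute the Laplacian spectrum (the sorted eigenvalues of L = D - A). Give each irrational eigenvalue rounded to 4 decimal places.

[0, 0, 1, 1.3820, 1.3820, 3, 3.6180, 3.6180]

Reading degrees in the order [a, b, c, d, e, f, g, h] gives [2, 1, 2, 2, 2, 2, 2, 1]; set D = diag(2, 1, 2, 2, 2, 2, 2, 1) and form L = D - A. The multiplicity of 0 as a Laplacian eigenvalue equals the number of connected components. The 2 zero eigenvalues correspond to the 2 connected components. The eigenvalues sum to 14, which equals trace(L) = 2|E|.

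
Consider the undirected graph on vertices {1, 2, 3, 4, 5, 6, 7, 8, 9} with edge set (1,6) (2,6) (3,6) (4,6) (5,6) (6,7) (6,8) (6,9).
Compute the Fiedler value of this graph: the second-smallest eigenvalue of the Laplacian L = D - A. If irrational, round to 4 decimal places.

1

With the vertex order [1, 2, 3, 4, 5, 6, 7, 8, 9], the degrees are [1, 1, 1, 1, 1, 8, 1, 1, 1], giving D = diag(1, 1, 1, 1, 1, 8, 1, 1, 1) and L = D - A. The sorted Laplacian eigenvalues are [0, 1, 1, 1, 1, 1, 1, 1, 9]; the algebraic connectivity is the second entry, 1. By the matrix-tree theorem the graph has (1/9) * product of the nonzero eigenvalues = 1 spanning tree.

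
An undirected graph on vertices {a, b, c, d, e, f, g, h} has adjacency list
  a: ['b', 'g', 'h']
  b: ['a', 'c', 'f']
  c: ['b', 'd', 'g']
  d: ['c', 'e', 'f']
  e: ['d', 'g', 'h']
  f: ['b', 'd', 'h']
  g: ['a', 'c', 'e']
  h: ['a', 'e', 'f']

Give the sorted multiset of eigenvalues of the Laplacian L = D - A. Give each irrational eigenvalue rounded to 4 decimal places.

With the vertex order [a, b, c, d, e, f, g, h], the degrees are [3, 3, 3, 3, 3, 3, 3, 3], giving D = diag(3, 3, 3, 3, 3, 3, 3, 3) and L = D - A. L is symmetric positive semidefinite, so every eigenvalue is real and nonnegative. There is one zero in the spectrum, matching the 1 component.

[0, 2, 2, 2, 4, 4, 4, 6]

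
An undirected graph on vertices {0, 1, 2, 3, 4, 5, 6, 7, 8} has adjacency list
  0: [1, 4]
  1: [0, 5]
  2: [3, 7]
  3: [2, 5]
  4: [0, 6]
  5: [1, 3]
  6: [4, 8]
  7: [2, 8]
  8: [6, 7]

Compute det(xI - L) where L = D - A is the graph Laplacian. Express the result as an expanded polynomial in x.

x^9 - 18x^8 + 135x^7 - 546x^6 + 1287x^5 - 1782x^4 + 1386x^3 - 540x^2 + 81x

Reading degrees in the order [0, 1, 2, 3, 4, 5, 6, 7, 8] gives [2, 2, 2, 2, 2, 2, 2, 2, 2]; set D = diag(2, 2, 2, 2, 2, 2, 2, 2, 2) and form L = D - A. Computing det(xI - L) by cofactor expansion (or equivalently via sum-over-permutations) gives x^9 - 18x^8 + 135x^7 - 546x^6 + 1287x^5 - 1782x^4 + 1386x^3 - 540x^2 + 81x. Since p(0) = det(-L) = 0, x divides p(x). The largest eigenvalue, 3.8794, is at most the vertex count 9.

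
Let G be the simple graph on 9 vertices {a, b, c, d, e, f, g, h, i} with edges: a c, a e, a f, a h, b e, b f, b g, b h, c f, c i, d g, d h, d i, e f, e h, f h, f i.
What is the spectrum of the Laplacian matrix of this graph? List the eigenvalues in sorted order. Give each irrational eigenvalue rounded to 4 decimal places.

Reading degrees in the order [a, b, c, d, e, f, g, h, i] gives [4, 4, 3, 3, 4, 6, 2, 5, 3]; set D = diag(4, 4, 3, 3, 4, 6, 2, 5, 3) and form L = D - A. Diagonalising L (or applying a numerical eigensolver to the 9x9 matrix) gives the spectrum above. The largest eigenvalue, 7.1441, is at most the vertex count 9.

[0, 1.3649, 1.9779, 3.0686, 3.8585, 4.8053, 5.4437, 6.3371, 7.1441]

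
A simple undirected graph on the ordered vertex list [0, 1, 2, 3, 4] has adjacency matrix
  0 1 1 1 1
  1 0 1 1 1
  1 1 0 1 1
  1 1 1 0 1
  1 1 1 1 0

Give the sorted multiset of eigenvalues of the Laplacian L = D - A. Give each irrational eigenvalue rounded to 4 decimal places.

With the vertex order [0, 1, 2, 3, 4], the degrees are [4, 4, 4, 4, 4], giving D = diag(4, 4, 4, 4, 4) and L = D - A. Since every row of L sums to 0, the all-ones vector is in the kernel and 0 is an eigenvalue. The single zero eigenvalue shows the graph is connected. By the matrix-tree theorem the graph has (1/5) * product of the nonzero eigenvalues = 125 spanning trees.

[0, 5, 5, 5, 5]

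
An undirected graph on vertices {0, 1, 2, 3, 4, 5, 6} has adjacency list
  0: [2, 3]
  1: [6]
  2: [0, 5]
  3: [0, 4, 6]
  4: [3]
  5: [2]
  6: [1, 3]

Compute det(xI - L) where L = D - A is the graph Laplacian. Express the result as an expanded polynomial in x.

Each diagonal entry of L is the vertex degree and each off-diagonal entry is -1 where an edge is present, 0 otherwise; in the order [0, 1, 2, 3, 4, 5, 6] the diagonal is [2, 1, 2, 3, 1, 1, 2]. L has integer entries, so p(x) = det(xI - L) has integer coefficients. Expanding the determinant yields x^7 - 12x^6 + 54x^5 - 114x^4 + 115x^3 - 50x^2 + 7x. The coefficient of x^6 equals -trace(L) = -12, matching the sum of degrees. There is one zero in the spectrum, matching the 1 component. The largest eigenvalue, 4.3342, is at most the vertex count 7.

x^7 - 12x^6 + 54x^5 - 114x^4 + 115x^3 - 50x^2 + 7x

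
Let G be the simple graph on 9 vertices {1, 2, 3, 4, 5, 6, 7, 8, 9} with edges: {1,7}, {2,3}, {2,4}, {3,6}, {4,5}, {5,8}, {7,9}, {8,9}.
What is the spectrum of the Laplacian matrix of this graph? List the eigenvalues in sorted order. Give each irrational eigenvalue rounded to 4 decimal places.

Reading degrees in the order [1, 2, 3, 4, 5, 6, 7, 8, 9] gives [1, 2, 2, 2, 2, 1, 2, 2, 2]; set D = diag(1, 2, 2, 2, 2, 1, 2, 2, 2) and form L = D - A. The multiplicity of 0 as a Laplacian eigenvalue equals the number of connected components. The single zero eigenvalue shows the graph is connected. The eigenvalues sum to 16, which equals trace(L) = 2|E|. The largest eigenvalue, 3.8794, is at most the vertex count 9.

[0, 0.1206, 0.4679, 1, 1.6527, 2.3473, 3, 3.5321, 3.8794]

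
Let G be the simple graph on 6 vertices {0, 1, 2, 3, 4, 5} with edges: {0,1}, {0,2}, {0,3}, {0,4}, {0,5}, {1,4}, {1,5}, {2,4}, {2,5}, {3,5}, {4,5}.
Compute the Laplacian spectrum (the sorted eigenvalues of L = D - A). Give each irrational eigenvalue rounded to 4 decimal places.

Each diagonal entry of L is the vertex degree and each off-diagonal entry is -1 where an edge is present, 0 otherwise; in the order [0, 1, 2, 3, 4, 5] the diagonal is [5, 3, 3, 2, 4, 5]. Since every row of L sums to 0, the all-ones vector is in the kernel and 0 is an eigenvalue. The single zero eigenvalue shows the graph is connected. By the matrix-tree theorem the graph has (1/6) * product of the nonzero eigenvalues = 180 spanning trees.

[0, 2, 3, 5, 6, 6]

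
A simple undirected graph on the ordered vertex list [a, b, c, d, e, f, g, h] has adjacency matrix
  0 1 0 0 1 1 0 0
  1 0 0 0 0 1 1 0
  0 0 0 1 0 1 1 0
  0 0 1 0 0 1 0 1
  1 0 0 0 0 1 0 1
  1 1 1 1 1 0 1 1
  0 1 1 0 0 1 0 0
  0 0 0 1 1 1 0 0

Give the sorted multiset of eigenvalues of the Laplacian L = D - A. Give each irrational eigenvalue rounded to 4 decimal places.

[0, 1.7530, 1.7530, 3.4450, 3.4450, 4.8019, 4.8019, 8]

With the vertex order [a, b, c, d, e, f, g, h], the degrees are [3, 3, 3, 3, 3, 7, 3, 3], giving D = diag(3, 3, 3, 3, 3, 7, 3, 3) and L = D - A. L is symmetric positive semidefinite, so every eigenvalue is real and nonnegative.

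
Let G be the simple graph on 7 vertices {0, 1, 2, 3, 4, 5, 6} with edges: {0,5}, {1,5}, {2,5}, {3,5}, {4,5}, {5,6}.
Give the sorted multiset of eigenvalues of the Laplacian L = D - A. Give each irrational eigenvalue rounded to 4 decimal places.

[0, 1, 1, 1, 1, 1, 7]

Reading degrees in the order [0, 1, 2, 3, 4, 5, 6] gives [1, 1, 1, 1, 1, 6, 1]; set D = diag(1, 1, 1, 1, 1, 6, 1) and form L = D - A. The multiplicity of 0 as a Laplacian eigenvalue equals the number of connected components. The single zero eigenvalue shows the graph is connected. The largest eigenvalue, 7, is at most the vertex count 7.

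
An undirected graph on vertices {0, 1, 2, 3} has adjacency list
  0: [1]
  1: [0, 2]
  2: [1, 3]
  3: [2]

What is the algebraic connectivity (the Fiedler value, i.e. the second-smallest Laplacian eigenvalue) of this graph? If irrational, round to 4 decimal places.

0.5858

Each diagonal entry of L is the vertex degree and each off-diagonal entry is -1 where an edge is present, 0 otherwise; in the order [0, 1, 2, 3] the diagonal is [1, 2, 2, 1]. The sorted Laplacian eigenvalues are [0, 0.5858, 2, 3.4142]; the algebraic connectivity is the second entry, 0.5858. The eigenvalues sum to 6, which equals trace(L) = 2|E|.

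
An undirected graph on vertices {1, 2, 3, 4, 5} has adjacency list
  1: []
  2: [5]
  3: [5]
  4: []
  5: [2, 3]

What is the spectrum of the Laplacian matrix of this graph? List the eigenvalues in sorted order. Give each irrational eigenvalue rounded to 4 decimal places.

With the vertex order [1, 2, 3, 4, 5], the degrees are [0, 1, 1, 0, 2], giving D = diag(0, 1, 1, 0, 2) and L = D - A. Since every row of L sums to 0, the all-ones vector is in the kernel and 0 is an eigenvalue. The 3 zero eigenvalues correspond to the 3 connected components. The eigenvalues sum to 4, which equals trace(L) = 2|E|. There are 3 zeros in the spectrum, matching the 3 components.

[0, 0, 0, 1, 3]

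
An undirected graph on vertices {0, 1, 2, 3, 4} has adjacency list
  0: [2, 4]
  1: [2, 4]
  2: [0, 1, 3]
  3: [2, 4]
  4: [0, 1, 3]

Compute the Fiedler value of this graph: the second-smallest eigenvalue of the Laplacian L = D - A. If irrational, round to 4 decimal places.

2

Reading degrees in the order [0, 1, 2, 3, 4] gives [2, 2, 3, 2, 3]; set D = diag(2, 2, 3, 2, 3) and form L = D - A. The smallest Laplacian eigenvalue is always 0. The next one, lambda_2 = 2, measures how hard the graph is to disconnect: larger values mean better connectivity. The eigenvalues sum to 12, which equals trace(L) = 2|E|.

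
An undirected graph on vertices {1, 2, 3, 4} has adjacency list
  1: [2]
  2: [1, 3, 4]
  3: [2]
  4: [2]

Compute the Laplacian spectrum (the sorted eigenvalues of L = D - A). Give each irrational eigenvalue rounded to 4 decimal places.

[0, 1, 1, 4]

Each diagonal entry of L is the vertex degree and each off-diagonal entry is -1 where an edge is present, 0 otherwise; in the order [1, 2, 3, 4] the diagonal is [1, 3, 1, 1]. Diagonalising L (or applying a numerical eigensolver to the 4x4 matrix) gives the spectrum above. The single zero eigenvalue shows the graph is connected. The largest eigenvalue, 4, is at most the vertex count 4.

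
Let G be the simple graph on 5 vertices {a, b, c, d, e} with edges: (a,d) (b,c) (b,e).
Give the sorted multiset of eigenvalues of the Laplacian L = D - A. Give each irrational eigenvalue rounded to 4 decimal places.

Reading degrees in the order [a, b, c, d, e] gives [1, 2, 1, 1, 1]; set D = diag(1, 2, 1, 1, 1) and form L = D - A. The multiplicity of 0 as a Laplacian eigenvalue equals the number of connected components. The 2 zero eigenvalues correspond to the 2 connected components. The largest eigenvalue, 3, is at most the vertex count 5.

[0, 0, 1, 2, 3]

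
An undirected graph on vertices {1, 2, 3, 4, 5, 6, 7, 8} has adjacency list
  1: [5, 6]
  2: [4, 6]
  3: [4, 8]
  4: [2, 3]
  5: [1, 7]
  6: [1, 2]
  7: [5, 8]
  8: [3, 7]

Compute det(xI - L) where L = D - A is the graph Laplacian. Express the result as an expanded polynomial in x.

With the vertex order [1, 2, 3, 4, 5, 6, 7, 8], the degrees are [2, 2, 2, 2, 2, 2, 2, 2], giving D = diag(2, 2, 2, 2, 2, 2, 2, 2) and L = D - A. Computing det(xI - L) by cofactor expansion (or equivalently via sum-over-permutations) gives x^8 - 16x^7 + 104x^6 - 352x^5 + 660x^4 - 672x^3 + 336x^2 - 64x. The coefficient of x^7 equals -trace(L) = -16, matching the sum of degrees. The eigenvalues sum to 16, which equals trace(L) = 2|E|.

x^8 - 16x^7 + 104x^6 - 352x^5 + 660x^4 - 672x^3 + 336x^2 - 64x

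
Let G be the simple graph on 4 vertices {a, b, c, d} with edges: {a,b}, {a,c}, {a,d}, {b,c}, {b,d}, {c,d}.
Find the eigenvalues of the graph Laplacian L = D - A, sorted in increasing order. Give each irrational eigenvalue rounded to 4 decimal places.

[0, 4, 4, 4]

Each diagonal entry of L is the vertex degree and each off-diagonal entry is -1 where an edge is present, 0 otherwise; in the order [a, b, c, d] the diagonal is [3, 3, 3, 3]. L is symmetric positive semidefinite, so every eigenvalue is real and nonnegative. The single zero eigenvalue shows the graph is connected.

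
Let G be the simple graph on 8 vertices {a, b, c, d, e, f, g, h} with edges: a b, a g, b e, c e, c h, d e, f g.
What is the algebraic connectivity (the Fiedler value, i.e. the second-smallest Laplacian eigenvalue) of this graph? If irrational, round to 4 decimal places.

0.1864

Reading degrees in the order [a, b, c, d, e, f, g, h] gives [2, 2, 2, 1, 3, 1, 2, 1]; set D = diag(2, 2, 2, 1, 3, 1, 2, 1) and form L = D - A. The smallest Laplacian eigenvalue is always 0. The next one, lambda_2 = 0.1864, measures how hard the graph is to disconnect: larger values mean better connectivity. By the matrix-tree theorem the graph has (1/8) * product of the nonzero eigenvalues = 1 spanning tree.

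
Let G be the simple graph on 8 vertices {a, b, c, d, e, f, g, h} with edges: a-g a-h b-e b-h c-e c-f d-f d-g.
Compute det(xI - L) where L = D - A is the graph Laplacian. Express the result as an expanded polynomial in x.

x^8 - 16x^7 + 104x^6 - 352x^5 + 660x^4 - 672x^3 + 336x^2 - 64x

Reading degrees in the order [a, b, c, d, e, f, g, h] gives [2, 2, 2, 2, 2, 2, 2, 2]; set D = diag(2, 2, 2, 2, 2, 2, 2, 2) and form L = D - A. Computing det(xI - L) by cofactor expansion (or equivalently via sum-over-permutations) gives x^8 - 16x^7 + 104x^6 - 352x^5 + 660x^4 - 672x^3 + 336x^2 - 64x. The constant term is 0 because L is singular (the all-ones vector lies in its kernel).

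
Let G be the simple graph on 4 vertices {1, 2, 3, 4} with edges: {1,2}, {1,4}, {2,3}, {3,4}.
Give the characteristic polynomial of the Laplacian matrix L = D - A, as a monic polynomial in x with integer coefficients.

Reading degrees in the order [1, 2, 3, 4] gives [2, 2, 2, 2]; set D = diag(2, 2, 2, 2) and form L = D - A. L has integer entries, so p(x) = det(xI - L) has integer coefficients. Expanding the determinant yields x^4 - 8x^3 + 20x^2 - 16x. The constant term is 0 because L is singular (the all-ones vector lies in its kernel).

x^4 - 8x^3 + 20x^2 - 16x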